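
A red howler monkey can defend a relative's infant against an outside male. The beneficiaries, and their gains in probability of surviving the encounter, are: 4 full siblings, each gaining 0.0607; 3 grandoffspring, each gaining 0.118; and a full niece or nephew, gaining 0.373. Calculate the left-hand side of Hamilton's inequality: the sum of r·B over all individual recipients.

r to a full sibling = 1/2 (full sibs share both parents — two paths of length 2: r = 2·(1/2)^2 = 1/2).
r to a grandoffspring = 0.25 (two parent–offspring links: r = (1/2)^2 = 1/4).
r to a full niece or nephew = 1/4 (full aunt/uncle↔niece/nephew: two paths of length 3 through the shared grandparent pair: r = 2·(1/2)^3 = 1/4).
Summing one r·B term per recipient: 4·0.5·0.0607 + 3·0.25·0.118 + 1·0.25·0.373 = 0.30315.

0.30315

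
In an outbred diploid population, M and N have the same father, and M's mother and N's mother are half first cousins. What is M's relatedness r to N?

0.265625

Wright's path rule: contributions from independent ancestry routes add.
M and N are related in two ways: half-sibs through their shared father (r = 1/4) and half second cousins through their mothers (r = 1/64).
r = 1/4 + 1/64 = 17/64 = 0.265625.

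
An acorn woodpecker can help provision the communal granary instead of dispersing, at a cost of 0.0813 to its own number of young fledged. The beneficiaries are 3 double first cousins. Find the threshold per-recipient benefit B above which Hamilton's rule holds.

r to a double first cousin = 1/4 (double first cousins share both grandparent pairs — four paths of length 4: r = 4·(1/2)^4 = 1/4).
Hamilton's rule with n recipients of equal r: n·r·B > C, so B > C/(n·r) = 0.0813/(3·0.25) = 0.1084.

0.1084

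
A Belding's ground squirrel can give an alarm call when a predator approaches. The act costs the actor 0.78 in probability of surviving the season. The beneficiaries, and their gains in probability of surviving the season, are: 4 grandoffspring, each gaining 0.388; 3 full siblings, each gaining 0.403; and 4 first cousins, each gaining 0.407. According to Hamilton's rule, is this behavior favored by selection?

Yes

Hamilton's rule: the trait is favored when the sum of r·B over every recipient exceeds the actor's cost C.
r to a grandoffspring = 0.25 (two parent–offspring links: r = (1/2)^2 = 1/4).
r to a full sibling = 1/2 (full sibs share both parents — two paths of length 2: r = 2·(1/2)^2 = 1/2).
r to a first cousin = 1/8 (first cousins share one grandparent pair — two paths of length 4: r = 2·(1/2)^4 = 1/8).
Summing one r·B term per recipient: 4·0.25·0.388 + 3·0.5·0.403 + 4·0.125·0.407 = 1.196.
1.196 > 0.78: the indirect benefit exceeds the cost.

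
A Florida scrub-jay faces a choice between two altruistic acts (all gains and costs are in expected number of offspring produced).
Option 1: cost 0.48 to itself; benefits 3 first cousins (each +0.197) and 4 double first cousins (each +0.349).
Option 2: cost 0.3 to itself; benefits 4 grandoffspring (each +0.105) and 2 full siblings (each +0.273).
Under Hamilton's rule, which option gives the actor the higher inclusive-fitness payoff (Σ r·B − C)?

Option 2

Option 1: r to a first cousin = 0.125.
Option 1: r to a double first cousin = 0.25.
Option 1: Σ r·B − C = (3·0.125·0.197 + 4·0.25·0.349) − 0.48 = -0.057125.
Option 2: r to a grandoffspring = 0.25.
Option 2: r to a full sibling = 0.5.
Option 2: Σ r·B − C = (4·0.25·0.105 + 2·0.5·0.273) − 0.3 = 0.078.
Option 2 has the higher net inclusive-fitness payoff.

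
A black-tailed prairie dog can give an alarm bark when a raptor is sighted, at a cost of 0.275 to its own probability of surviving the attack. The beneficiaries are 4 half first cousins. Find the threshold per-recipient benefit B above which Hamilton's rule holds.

r to a half first cousin = 0.0625 (half first cousins share one grandparent — one path of length 4: r = (1/2)^4 = 1/16).
Hamilton's rule with n recipients of equal r: n·r·B > C, so B > C/(n·r) = 0.275/(4·0.0625) = 1.1.

1.1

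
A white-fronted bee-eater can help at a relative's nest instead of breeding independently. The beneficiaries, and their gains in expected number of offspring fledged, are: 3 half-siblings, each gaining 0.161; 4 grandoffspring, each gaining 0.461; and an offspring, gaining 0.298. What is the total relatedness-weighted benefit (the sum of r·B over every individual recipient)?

0.73075

r to a half-sibling = 0.25 (half-sibs share one parent — one path of length 2: r = (1/2)^2 = 1/4).
r to a grandoffspring = 1/4 (two parent–offspring links: r = (1/2)^2 = 1/4).
r to an offspring = 0.5 (one parent–offspring link: r = (1/2)^1 = 1/2).
Summing one r·B term per recipient: 3·0.25·0.161 + 4·0.25·0.461 + 1·0.5·0.298 = 0.73075.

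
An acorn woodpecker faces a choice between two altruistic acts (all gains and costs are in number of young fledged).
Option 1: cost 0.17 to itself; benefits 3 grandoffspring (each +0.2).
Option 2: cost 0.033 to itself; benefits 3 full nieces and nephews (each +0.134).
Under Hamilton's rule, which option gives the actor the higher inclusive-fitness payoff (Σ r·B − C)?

Option 1: r to a grandoffspring = 0.25.
Option 1: Σ r·B − C = (3·0.25·0.2) − 0.17 = -0.02.
Option 2: r to a full niece or nephew = 0.25.
Option 2: Σ r·B − C = (3·0.25·0.134) − 0.033 = 0.0675.
Option 2 has the higher net inclusive-fitness payoff.

Option 2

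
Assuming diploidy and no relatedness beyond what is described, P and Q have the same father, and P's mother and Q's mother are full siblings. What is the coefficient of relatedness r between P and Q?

Relatedness sums over independent paths through distinct common ancestors.
P and Q are related in two ways: half-sibs through their shared father (r = 1/4) and first cousins through their mothers (r = 1/8).
r = 1/4 + 1/8 = 0.375.

0.375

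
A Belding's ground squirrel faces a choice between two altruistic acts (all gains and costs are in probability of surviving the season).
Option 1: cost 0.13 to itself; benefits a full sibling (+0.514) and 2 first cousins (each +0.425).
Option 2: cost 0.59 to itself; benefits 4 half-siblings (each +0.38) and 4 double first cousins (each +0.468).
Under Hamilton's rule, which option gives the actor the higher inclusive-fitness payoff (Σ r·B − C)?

Option 1: r to a full sibling = 0.5.
Option 1: r to a first cousin = 0.125.
Option 1: Σ r·B − C = (1·0.5·0.514 + 2·0.125·0.425) − 0.13 = 0.23325.
Option 2: r to a half-sibling = 0.25.
Option 2: r to a double first cousin = 0.25.
Option 2: Σ r·B − C = (4·0.25·0.38 + 4·0.25·0.468) − 0.59 = 0.258.
Option 2 has the higher net inclusive-fitness payoff.

Option 2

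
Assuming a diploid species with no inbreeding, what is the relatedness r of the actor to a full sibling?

0.5

Each parent–offspring link contributes a factor of 1/2, and independent paths through distinct common ancestors add.
Full sibs share both parents — two paths of length 2: r = 2·(1/2)^2 = 1/2.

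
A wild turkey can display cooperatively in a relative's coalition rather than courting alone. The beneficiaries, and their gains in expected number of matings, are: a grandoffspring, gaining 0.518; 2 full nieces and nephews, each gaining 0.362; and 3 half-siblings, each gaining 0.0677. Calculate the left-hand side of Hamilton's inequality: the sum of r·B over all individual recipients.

0.361275

r to a grandoffspring = 0.25 (two parent–offspring links: r = (1/2)^2 = 1/4).
r to a full niece or nephew = 0.25 (full aunt/uncle↔niece/nephew: two paths of length 3 through the shared grandparent pair: r = 2·(1/2)^3 = 1/4).
r to a half-sibling = 0.25 (half-sibs share one parent — one path of length 2: r = (1/2)^2 = 1/4).
Summing one r·B term per recipient: 1·0.25·0.518 + 2·0.25·0.362 + 3·0.25·0.0677 = 0.361275.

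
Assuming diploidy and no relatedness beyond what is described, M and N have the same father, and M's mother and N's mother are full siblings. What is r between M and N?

0.375

Independent pedigree routes through distinct common ancestors add.
M and N are related in two ways: half-sibs through their shared father (r = 1/4) and first cousins through their mothers (r = 1/8).
r = 1/4 + 1/8 = 0.375.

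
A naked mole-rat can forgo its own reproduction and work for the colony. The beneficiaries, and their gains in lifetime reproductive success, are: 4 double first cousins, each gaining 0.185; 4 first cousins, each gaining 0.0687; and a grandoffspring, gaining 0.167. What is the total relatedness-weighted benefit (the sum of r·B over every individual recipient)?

r to a double first cousin = 0.25 (double first cousins share both grandparent pairs — four paths of length 4: r = 4·(1/2)^4 = 1/4).
r to a first cousin = 1/8 (first cousins share one grandparent pair — two paths of length 4: r = 2·(1/2)^4 = 1/8).
r to a grandoffspring = 1/4 (two parent–offspring links: r = (1/2)^2 = 1/4).
Summing one r·B term per recipient: 4·0.25·0.185 + 4·0.125·0.0687 + 1·0.25·0.167 = 0.2611.

0.2611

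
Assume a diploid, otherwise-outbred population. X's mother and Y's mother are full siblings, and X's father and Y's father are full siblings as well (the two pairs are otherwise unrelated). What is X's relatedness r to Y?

0.25

Independent pedigree routes through distinct common ancestors add.
X and Y are related in two ways: first cousins through their mothers (r = 1/8) and first cousins through their fathers (r = 1/8) — i.e. double first cousins.
r = 1/8 + 1/8 = 1/4 = 0.25.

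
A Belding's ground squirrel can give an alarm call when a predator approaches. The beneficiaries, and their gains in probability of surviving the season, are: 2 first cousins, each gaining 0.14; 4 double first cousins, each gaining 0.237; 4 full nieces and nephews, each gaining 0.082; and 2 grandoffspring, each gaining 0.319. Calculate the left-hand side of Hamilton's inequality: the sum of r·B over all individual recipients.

0.5135

r to a first cousin = 0.125 (first cousins share one grandparent pair — two paths of length 4: r = 2·(1/2)^4 = 1/8).
r to a double first cousin = 1/4 (double first cousins share both grandparent pairs — four paths of length 4: r = 4·(1/2)^4 = 1/4).
r to a full niece or nephew = 0.25 (full aunt/uncle↔niece/nephew: two paths of length 3 through the shared grandparent pair: r = 2·(1/2)^3 = 1/4).
r to a grandoffspring = 0.25 (two parent–offspring links: r = (1/2)^2 = 1/4).
Summing one r·B term per recipient: 2·0.125·0.14 + 4·0.25·0.237 + 4·0.25·0.082 + 2·0.25·0.319 = 0.5135.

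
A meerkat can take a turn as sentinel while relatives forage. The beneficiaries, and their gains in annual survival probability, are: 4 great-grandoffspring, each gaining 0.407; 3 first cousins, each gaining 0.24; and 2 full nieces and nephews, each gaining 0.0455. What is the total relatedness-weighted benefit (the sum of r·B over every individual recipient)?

0.31625

r to a great-grandoffspring = 0.125 (three parent–offspring links: r = (1/2)^3 = 1/8).
r to a first cousin = 0.125 (first cousins share one grandparent pair — two paths of length 4: r = 2·(1/2)^4 = 1/8).
r to a full niece or nephew = 0.25 (full aunt/uncle↔niece/nephew: two paths of length 3 through the shared grandparent pair: r = 2·(1/2)^3 = 1/4).
Summing one r·B term per recipient: 4·0.125·0.407 + 3·0.125·0.24 + 2·0.25·0.0455 = 0.31625.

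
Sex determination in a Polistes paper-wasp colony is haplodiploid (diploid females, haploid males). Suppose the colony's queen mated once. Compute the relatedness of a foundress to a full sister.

Haplodiploid full sisters inherit their father's entire haploid genome identically (contributing 1/2) and on average half of their mother's contribution (1/2 · 1/2 = 1/4); r = 1/2 + 1/4 = 3/4.

0.75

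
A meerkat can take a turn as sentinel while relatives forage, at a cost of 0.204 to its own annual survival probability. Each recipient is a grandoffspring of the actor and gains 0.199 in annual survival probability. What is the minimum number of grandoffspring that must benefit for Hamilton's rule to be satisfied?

r to a grandoffspring = 1/4 (two parent–offspring links: r = (1/2)^2 = 1/4).
Hamilton's rule: n·r·B > C  ⇒  n > C/(r·B) = 0.204/(0.25·0.199) = 4.101.
The smallest integer exceeding 4.101 is 5.

5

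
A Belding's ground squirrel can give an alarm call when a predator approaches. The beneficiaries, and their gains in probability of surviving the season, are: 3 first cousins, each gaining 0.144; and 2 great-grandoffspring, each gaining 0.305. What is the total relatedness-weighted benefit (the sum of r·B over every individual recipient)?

r to a first cousin = 1/8 (first cousins share one grandparent pair — two paths of length 4: r = 2·(1/2)^4 = 1/8).
r to a great-grandoffspring = 1/8 (three parent–offspring links: r = (1/2)^3 = 1/8).
Summing one r·B term per recipient: 3·0.125·0.144 + 2·0.125·0.305 = 0.13025.

0.13025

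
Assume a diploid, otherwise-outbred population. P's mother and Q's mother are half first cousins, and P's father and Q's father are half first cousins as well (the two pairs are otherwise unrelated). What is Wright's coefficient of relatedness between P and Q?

0.03125

Independent pedigree routes through distinct common ancestors add.
P and Q are related in two ways: half second cousins through their mothers (r = 1/64) and half second cousins through their fathers (r = 1/64).
r = 1/64 + 1/64 = 1/32 = 0.03125.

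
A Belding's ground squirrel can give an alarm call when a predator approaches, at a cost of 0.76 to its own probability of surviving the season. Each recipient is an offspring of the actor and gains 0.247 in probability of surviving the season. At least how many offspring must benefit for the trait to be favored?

r to an offspring = 1/2 (one parent–offspring link: r = (1/2)^1 = 1/2).
Hamilton's rule: n·r·B > C  ⇒  n > C/(r·B) = 0.76/(0.5·0.247) = 6.154.
The smallest integer exceeding 6.154 is 7.

7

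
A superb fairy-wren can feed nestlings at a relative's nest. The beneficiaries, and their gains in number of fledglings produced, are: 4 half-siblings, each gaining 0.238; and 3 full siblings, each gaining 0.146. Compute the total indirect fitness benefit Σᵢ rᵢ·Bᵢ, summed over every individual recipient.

r to a half-sibling = 1/4 (half-sibs share one parent — one path of length 2: r = (1/2)^2 = 1/4).
r to a full sibling = 0.5 (full sibs share both parents — two paths of length 2: r = 2·(1/2)^2 = 1/2).
Summing one r·B term per recipient: 4·0.25·0.238 + 3·0.5·0.146 = 0.457.

0.457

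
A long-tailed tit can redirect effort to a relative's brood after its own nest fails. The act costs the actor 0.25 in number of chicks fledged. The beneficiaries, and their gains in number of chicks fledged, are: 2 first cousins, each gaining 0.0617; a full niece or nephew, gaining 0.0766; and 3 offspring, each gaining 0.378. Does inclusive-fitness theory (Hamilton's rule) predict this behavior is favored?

Yes

Hamilton's rule: the trait is favored when the sum of r·B over every recipient exceeds the actor's cost C.
r to a first cousin = 1/8 (first cousins share one grandparent pair — two paths of length 4: r = 2·(1/2)^4 = 1/8).
r to a full niece or nephew = 0.25 (full aunt/uncle↔niece/nephew: two paths of length 3 through the shared grandparent pair: r = 2·(1/2)^3 = 1/4).
r to an offspring = 0.5 (one parent–offspring link: r = (1/2)^1 = 1/2).
Summing one r·B term per recipient: 2·0.125·0.0617 + 1·0.25·0.0766 + 3·0.5·0.378 = 0.601575.
0.601575 > 0.25: the indirect benefit exceeds the cost.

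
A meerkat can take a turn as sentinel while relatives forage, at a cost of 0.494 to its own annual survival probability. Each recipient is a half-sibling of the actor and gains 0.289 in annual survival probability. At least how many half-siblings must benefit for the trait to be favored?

7

r to a half-sibling = 0.25 (half-sibs share one parent — one path of length 2: r = (1/2)^2 = 1/4).
Hamilton's rule: n·r·B > C  ⇒  n > C/(r·B) = 0.494/(0.25·0.289) = 6.837.
The smallest integer exceeding 6.837 is 7.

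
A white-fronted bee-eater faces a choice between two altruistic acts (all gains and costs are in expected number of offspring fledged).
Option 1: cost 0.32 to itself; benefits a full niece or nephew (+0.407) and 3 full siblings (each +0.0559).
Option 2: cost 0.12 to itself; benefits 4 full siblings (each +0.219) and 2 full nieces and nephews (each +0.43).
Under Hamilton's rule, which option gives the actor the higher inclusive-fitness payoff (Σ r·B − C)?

Option 2

Option 1: r to a full niece or nephew = 0.25.
Option 1: r to a full sibling = 0.5.
Option 1: Σ r·B − C = (1·0.25·0.407 + 3·0.5·0.0559) − 0.32 = -0.1344.
Option 2: r to a full sibling = 0.5.
Option 2: r to a full niece or nephew = 0.25.
Option 2: Σ r·B − C = (4·0.5·0.219 + 2·0.25·0.43) − 0.12 = 0.533.
Option 2 has the higher net inclusive-fitness payoff.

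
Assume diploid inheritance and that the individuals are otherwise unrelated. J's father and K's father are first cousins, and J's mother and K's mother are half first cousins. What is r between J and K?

With two independent routes of shared ancestry, r is the sum of the two contributions.
J and K are related in two ways: second cousins through their fathers (r = 1/32) and half second cousins through their mothers (r = 1/64).
r = 1/32 + 1/64 = 3/64 = 0.046875.

0.046875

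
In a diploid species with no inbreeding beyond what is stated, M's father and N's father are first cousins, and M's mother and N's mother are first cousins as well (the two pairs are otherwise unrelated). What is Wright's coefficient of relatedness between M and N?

0.0625

Independent pedigree routes through distinct common ancestors add.
M and N are related in two ways: second cousins through their fathers (r = 1/32) and second cousins through their mothers (r = 1/32).
r = 1/32 + 1/32 = 0.0625.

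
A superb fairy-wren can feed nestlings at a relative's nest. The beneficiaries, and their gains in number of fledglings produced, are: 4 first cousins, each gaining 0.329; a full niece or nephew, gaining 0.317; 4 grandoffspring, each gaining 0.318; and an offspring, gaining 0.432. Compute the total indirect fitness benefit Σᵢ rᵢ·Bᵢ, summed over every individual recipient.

0.77775

r to a first cousin = 0.125 (first cousins share one grandparent pair — two paths of length 4: r = 2·(1/2)^4 = 1/8).
r to a full niece or nephew = 1/4 (full aunt/uncle↔niece/nephew: two paths of length 3 through the shared grandparent pair: r = 2·(1/2)^3 = 1/4).
r to a grandoffspring = 1/4 (two parent–offspring links: r = (1/2)^2 = 1/4).
r to an offspring = 0.5 (one parent–offspring link: r = (1/2)^1 = 1/2).
Summing one r·B term per recipient: 4·0.125·0.329 + 1·0.25·0.317 + 4·0.25·0.318 + 1·0.5·0.432 = 0.77775.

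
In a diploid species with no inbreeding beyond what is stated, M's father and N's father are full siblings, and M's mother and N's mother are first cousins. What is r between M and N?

With two independent routes of shared ancestry, r is the sum of the two contributions.
M and N are related in two ways: first cousins through their fathers (r = 1/8) and second cousins through their mothers (r = 1/32).
r = 1/8 + 1/32 = 5/32 = 0.15625.

0.15625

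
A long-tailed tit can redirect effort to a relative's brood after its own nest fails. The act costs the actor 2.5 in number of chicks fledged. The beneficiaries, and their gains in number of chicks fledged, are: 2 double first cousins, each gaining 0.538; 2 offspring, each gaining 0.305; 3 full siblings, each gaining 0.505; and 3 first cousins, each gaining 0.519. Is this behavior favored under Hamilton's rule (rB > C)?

Hamilton's rule: the trait is favored when the sum of r·B over every recipient exceeds the actor's cost C.
r to a double first cousin = 0.25 (double first cousins share both grandparent pairs — four paths of length 4: r = 4·(1/2)^4 = 1/4).
r to an offspring = 1/2 (one parent–offspring link: r = (1/2)^1 = 1/2).
r to a full sibling = 1/2 (full sibs share both parents — two paths of length 2: r = 2·(1/2)^2 = 1/2).
r to a first cousin = 0.125 (first cousins share one grandparent pair — two paths of length 4: r = 2·(1/2)^4 = 1/8).
Summing one r·B term per recipient: 2·0.25·0.538 + 2·0.5·0.305 + 3·0.5·0.505 + 3·0.125·0.519 = 1.526125.
1.526125 < 2.5: the indirect benefit is less than the cost.

No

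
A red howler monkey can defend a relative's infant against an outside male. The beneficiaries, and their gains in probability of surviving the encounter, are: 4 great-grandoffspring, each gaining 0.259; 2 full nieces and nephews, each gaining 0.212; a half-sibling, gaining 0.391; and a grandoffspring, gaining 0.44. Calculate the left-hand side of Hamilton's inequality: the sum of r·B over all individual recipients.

r to a great-grandoffspring = 1/8 (three parent–offspring links: r = (1/2)^3 = 1/8).
r to a full niece or nephew = 1/4 (full aunt/uncle↔niece/nephew: two paths of length 3 through the shared grandparent pair: r = 2·(1/2)^3 = 1/4).
r to a half-sibling = 1/4 (half-sibs share one parent — one path of length 2: r = (1/2)^2 = 1/4).
r to a grandoffspring = 1/4 (two parent–offspring links: r = (1/2)^2 = 1/4).
Summing one r·B term per recipient: 4·0.125·0.259 + 2·0.25·0.212 + 1·0.25·0.391 + 1·0.25·0.44 = 0.44325.

0.44325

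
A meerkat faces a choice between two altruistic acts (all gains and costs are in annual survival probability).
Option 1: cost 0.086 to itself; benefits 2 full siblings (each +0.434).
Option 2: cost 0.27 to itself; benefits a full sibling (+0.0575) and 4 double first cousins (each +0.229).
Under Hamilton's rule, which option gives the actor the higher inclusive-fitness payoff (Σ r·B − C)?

Option 1

Option 1: r to a full sibling = 0.5.
Option 1: Σ r·B − C = (2·0.5·0.434) − 0.086 = 0.348.
Option 2: r to a full sibling = 0.5.
Option 2: r to a double first cousin = 0.25.
Option 2: Σ r·B − C = (1·0.5·0.0575 + 4·0.25·0.229) − 0.27 = -0.01225.
Option 1 has the higher net inclusive-fitness payoff.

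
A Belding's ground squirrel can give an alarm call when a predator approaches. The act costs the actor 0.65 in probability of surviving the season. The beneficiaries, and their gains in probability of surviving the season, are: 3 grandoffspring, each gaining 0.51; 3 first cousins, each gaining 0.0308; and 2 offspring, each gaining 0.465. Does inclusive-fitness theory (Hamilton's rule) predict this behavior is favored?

Yes

Hamilton's rule: the trait is favored when the sum of r·B over every recipient exceeds the actor's cost C.
r to a grandoffspring = 1/4 (two parent–offspring links: r = (1/2)^2 = 1/4).
r to a first cousin = 0.125 (first cousins share one grandparent pair — two paths of length 4: r = 2·(1/2)^4 = 1/8).
r to an offspring = 1/2 (one parent–offspring link: r = (1/2)^1 = 1/2).
Summing one r·B term per recipient: 3·0.25·0.51 + 3·0.125·0.0308 + 2·0.5·0.465 = 0.85905.
0.85905 > 0.65: the indirect benefit exceeds the cost.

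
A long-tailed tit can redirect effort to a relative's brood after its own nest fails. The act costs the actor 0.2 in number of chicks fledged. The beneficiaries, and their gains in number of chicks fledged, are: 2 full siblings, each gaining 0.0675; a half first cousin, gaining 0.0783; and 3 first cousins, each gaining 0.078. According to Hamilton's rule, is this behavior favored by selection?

No

Hamilton's rule: the trait is favored when the sum of r·B over every recipient exceeds the actor's cost C.
r to a full sibling = 0.5 (full sibs share both parents — two paths of length 2: r = 2·(1/2)^2 = 1/2).
r to a half first cousin = 0.0625 (half first cousins share one grandparent — one path of length 4: r = (1/2)^4 = 1/16).
r to a first cousin = 1/8 (first cousins share one grandparent pair — two paths of length 4: r = 2·(1/2)^4 = 1/8).
Summing one r·B term per recipient: 2·0.5·0.0675 + 1·0.0625·0.0783 + 3·0.125·0.078 = 0.10164375.
0.10164375 < 0.2: the indirect benefit is less than the cost.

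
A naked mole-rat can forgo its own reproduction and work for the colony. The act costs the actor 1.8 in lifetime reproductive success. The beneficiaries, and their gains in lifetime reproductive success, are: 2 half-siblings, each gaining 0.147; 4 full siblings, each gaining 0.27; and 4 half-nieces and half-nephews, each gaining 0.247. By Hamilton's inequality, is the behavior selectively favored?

No

Hamilton's rule: the trait is favored when the sum of r·B over every recipient exceeds the actor's cost C.
r to a half-sibling = 0.25 (half-sibs share one parent — one path of length 2: r = (1/2)^2 = 1/4).
r to a full sibling = 0.5 (full sibs share both parents — two paths of length 2: r = 2·(1/2)^2 = 1/2).
r to a half-niece or half-nephew = 1/8 (half-aunt/uncle↔niece/nephew: one path of length 3: r = (1/2)^3 = 1/8).
Summing one r·B term per recipient: 2·0.25·0.147 + 4·0.5·0.27 + 4·0.125·0.247 = 0.737.
0.737 < 1.8: the indirect benefit is less than the cost.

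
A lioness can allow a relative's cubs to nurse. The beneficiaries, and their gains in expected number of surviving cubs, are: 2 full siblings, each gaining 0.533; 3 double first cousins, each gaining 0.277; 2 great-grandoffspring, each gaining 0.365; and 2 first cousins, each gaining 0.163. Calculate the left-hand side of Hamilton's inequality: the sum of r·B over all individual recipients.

r to a full sibling = 0.5 (full sibs share both parents — two paths of length 2: r = 2·(1/2)^2 = 1/2).
r to a double first cousin = 0.25 (double first cousins share both grandparent pairs — four paths of length 4: r = 4·(1/2)^4 = 1/4).
r to a great-grandoffspring = 1/8 (three parent–offspring links: r = (1/2)^3 = 1/8).
r to a first cousin = 0.125 (first cousins share one grandparent pair — two paths of length 4: r = 2·(1/2)^4 = 1/8).
Summing one r·B term per recipient: 2·0.5·0.533 + 3·0.25·0.277 + 2·0.125·0.365 + 2·0.125·0.163 = 0.87275.

0.87275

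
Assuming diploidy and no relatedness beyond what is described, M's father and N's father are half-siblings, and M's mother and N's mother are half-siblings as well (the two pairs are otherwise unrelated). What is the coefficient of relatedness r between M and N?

0.125

Wright's path rule: contributions from independent ancestry routes add.
M and N are related in two ways: half first cousins through their fathers (r = 1/16) and half first cousins through their mothers (r = 1/16).
r = 1/16 + 1/16 = 1/8 = 0.125.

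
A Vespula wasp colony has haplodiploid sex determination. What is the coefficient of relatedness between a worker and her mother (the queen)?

One meiotic link between diploid queen and diploid daughter: r = 1/2.

0.5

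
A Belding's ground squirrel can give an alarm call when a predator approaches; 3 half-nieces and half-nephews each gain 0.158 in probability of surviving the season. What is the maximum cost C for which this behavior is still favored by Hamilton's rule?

r to a half-niece or half-nephew = 1/8 (half-aunt/uncle↔niece/nephew: one path of length 3: r = (1/2)^3 = 1/8).
Hamilton's rule: n·r·B > C, so the trait is favored while C < n·r·B = 3·0.125·0.158 = 0.05925.

0.05925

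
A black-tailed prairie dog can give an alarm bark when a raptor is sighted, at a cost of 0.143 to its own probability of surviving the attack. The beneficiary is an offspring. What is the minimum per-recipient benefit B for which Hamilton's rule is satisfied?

r to an offspring = 0.5 (one parent–offspring link: r = (1/2)^1 = 1/2).
Hamilton's rule with n recipients of equal r: n·r·B > C, so B > C/(n·r) = 0.143/(1·0.5) = 0.286.

0.286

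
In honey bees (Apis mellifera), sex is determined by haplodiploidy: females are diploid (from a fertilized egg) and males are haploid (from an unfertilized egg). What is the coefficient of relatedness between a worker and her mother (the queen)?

One meiotic link between diploid queen and diploid daughter: r = 1/2.

0.5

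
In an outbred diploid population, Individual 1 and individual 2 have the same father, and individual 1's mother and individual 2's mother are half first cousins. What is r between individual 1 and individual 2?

0.265625

Relatedness sums over independent paths through distinct common ancestors.
Individual 1 and individual 2 are related in two ways: half-sibs through their shared father (r = 1/4) and half second cousins through their mothers (r = 1/64).
r = 1/4 + 1/64 = 17/64 = 0.265625.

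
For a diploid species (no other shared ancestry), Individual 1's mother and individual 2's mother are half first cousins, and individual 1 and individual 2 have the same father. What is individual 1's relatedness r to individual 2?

0.265625

Independent pedigree routes through distinct common ancestors add.
Individual 1 and individual 2 are related in two ways: half second cousins through their mothers (r = 1/64) and half-sibs through their shared father (r = 1/4).
r = 1/64 + 1/4 = 17/64 = 0.265625.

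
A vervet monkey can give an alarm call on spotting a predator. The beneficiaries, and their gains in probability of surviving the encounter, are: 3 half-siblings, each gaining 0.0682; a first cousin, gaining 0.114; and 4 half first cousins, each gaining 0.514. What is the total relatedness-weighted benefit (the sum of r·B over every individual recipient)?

0.1939

r to a half-sibling = 1/4 (half-sibs share one parent — one path of length 2: r = (1/2)^2 = 1/4).
r to a first cousin = 0.125 (first cousins share one grandparent pair — two paths of length 4: r = 2·(1/2)^4 = 1/8).
r to a half first cousin = 0.0625 (half first cousins share one grandparent — one path of length 4: r = (1/2)^4 = 1/16).
Summing one r·B term per recipient: 3·0.25·0.0682 + 1·0.125·0.114 + 4·0.0625·0.514 = 0.1939.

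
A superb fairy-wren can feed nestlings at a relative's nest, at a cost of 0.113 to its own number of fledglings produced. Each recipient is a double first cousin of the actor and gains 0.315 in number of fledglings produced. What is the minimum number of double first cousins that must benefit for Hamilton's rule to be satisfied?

2

r to a double first cousin = 1/4 (double first cousins share both grandparent pairs — four paths of length 4: r = 4·(1/2)^4 = 1/4).
Hamilton's rule: n·r·B > C  ⇒  n > C/(r·B) = 0.113/(0.25·0.315) = 1.435.
The smallest integer exceeding 1.435 is 2.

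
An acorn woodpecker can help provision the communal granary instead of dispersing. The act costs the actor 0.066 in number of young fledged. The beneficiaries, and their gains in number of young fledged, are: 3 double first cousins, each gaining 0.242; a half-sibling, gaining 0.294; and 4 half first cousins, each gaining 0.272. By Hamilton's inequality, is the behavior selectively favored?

Yes

Hamilton's rule: the trait is favored when the sum of r·B over every recipient exceeds the actor's cost C.
r to a double first cousin = 0.25 (double first cousins share both grandparent pairs — four paths of length 4: r = 4·(1/2)^4 = 1/4).
r to a half-sibling = 1/4 (half-sibs share one parent — one path of length 2: r = (1/2)^2 = 1/4).
r to a half first cousin = 0.0625 (half first cousins share one grandparent — one path of length 4: r = (1/2)^4 = 1/16).
Summing one r·B term per recipient: 3·0.25·0.242 + 1·0.25·0.294 + 4·0.0625·0.272 = 0.323.
0.323 > 0.066: the indirect benefit exceeds the cost.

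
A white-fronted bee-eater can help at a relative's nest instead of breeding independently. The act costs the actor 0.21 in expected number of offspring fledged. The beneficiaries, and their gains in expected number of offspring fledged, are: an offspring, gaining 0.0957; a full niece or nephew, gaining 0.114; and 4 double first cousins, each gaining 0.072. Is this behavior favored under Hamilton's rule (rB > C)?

No

Hamilton's rule: the trait is favored when the sum of r·B over every recipient exceeds the actor's cost C.
r to an offspring = 1/2 (one parent–offspring link: r = (1/2)^1 = 1/2).
r to a full niece or nephew = 0.25 (full aunt/uncle↔niece/nephew: two paths of length 3 through the shared grandparent pair: r = 2·(1/2)^3 = 1/4).
r to a double first cousin = 1/4 (double first cousins share both grandparent pairs — four paths of length 4: r = 4·(1/2)^4 = 1/4).
Summing one r·B term per recipient: 1·0.5·0.0957 + 1·0.25·0.114 + 4·0.25·0.072 = 0.14835.
0.14835 < 0.21: the indirect benefit is less than the cost.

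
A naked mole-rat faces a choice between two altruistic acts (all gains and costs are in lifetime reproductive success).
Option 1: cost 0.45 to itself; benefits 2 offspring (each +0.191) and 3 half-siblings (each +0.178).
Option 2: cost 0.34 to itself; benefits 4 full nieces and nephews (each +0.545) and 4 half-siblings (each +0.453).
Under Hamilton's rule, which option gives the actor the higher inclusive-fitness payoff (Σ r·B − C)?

Option 1: r to an offspring = 0.5.
Option 1: r to a half-sibling = 0.25.
Option 1: Σ r·B − C = (2·0.5·0.191 + 3·0.25·0.178) − 0.45 = -0.1255.
Option 2: r to a full niece or nephew = 0.25.
Option 2: r to a half-sibling = 0.25.
Option 2: Σ r·B − C = (4·0.25·0.545 + 4·0.25·0.453) − 0.34 = 0.658.
Option 2 has the higher net inclusive-fitness payoff.

Option 2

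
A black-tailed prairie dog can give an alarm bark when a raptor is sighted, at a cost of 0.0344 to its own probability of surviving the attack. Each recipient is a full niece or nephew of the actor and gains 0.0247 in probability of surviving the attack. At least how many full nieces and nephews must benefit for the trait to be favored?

r to a full niece or nephew = 0.25 (full aunt/uncle↔niece/nephew: two paths of length 3 through the shared grandparent pair: r = 2·(1/2)^3 = 1/4).
Hamilton's rule: n·r·B > C  ⇒  n > C/(r·B) = 0.0344/(0.25·0.0247) = 5.571.
The smallest integer exceeding 5.571 is 6.

6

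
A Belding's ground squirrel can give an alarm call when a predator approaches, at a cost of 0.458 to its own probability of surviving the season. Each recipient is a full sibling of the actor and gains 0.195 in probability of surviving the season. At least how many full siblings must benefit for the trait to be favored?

r to a full sibling = 1/2 (full sibs share both parents — two paths of length 2: r = 2·(1/2)^2 = 1/2).
Hamilton's rule: n·r·B > C  ⇒  n > C/(r·B) = 0.458/(0.5·0.195) = 4.697.
The smallest integer exceeding 4.697 is 5.

5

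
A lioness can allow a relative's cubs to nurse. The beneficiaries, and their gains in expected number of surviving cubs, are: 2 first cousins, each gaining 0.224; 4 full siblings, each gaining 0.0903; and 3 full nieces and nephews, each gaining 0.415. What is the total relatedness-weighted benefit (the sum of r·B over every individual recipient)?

r to a first cousin = 1/8 (first cousins share one grandparent pair — two paths of length 4: r = 2·(1/2)^4 = 1/8).
r to a full sibling = 1/2 (full sibs share both parents — two paths of length 2: r = 2·(1/2)^2 = 1/2).
r to a full niece or nephew = 1/4 (full aunt/uncle↔niece/nephew: two paths of length 3 through the shared grandparent pair: r = 2·(1/2)^3 = 1/4).
Summing one r·B term per recipient: 2·0.125·0.224 + 4·0.5·0.0903 + 3·0.25·0.415 = 0.54785.

0.54785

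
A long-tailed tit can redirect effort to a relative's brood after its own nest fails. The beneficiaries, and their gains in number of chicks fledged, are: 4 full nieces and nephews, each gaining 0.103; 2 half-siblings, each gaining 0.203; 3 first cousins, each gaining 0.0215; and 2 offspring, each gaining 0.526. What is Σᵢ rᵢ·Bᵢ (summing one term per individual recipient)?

0.7385625

r to a full niece or nephew = 1/4 (full aunt/uncle↔niece/nephew: two paths of length 3 through the shared grandparent pair: r = 2·(1/2)^3 = 1/4).
r to a half-sibling = 0.25 (half-sibs share one parent — one path of length 2: r = (1/2)^2 = 1/4).
r to a first cousin = 1/8 (first cousins share one grandparent pair — two paths of length 4: r = 2·(1/2)^4 = 1/8).
r to an offspring = 1/2 (one parent–offspring link: r = (1/2)^1 = 1/2).
Summing one r·B term per recipient: 4·0.25·0.103 + 2·0.25·0.203 + 3·0.125·0.0215 + 2·0.5·0.526 = 0.7385625.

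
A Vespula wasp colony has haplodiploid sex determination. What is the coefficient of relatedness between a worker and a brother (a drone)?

0.25

Her haploid brother carries none of their father's genes and a random half of their mother's genome; that half matches the maternal half of her own genome with probability 1/2: r = 1/2 · 1/2 = 1/4.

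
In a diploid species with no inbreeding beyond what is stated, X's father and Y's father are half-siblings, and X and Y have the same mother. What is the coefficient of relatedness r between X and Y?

0.3125

With two independent routes of shared ancestry, r is the sum of the two contributions.
X and Y are related in two ways: half first cousins through their fathers (r = 1/16) and half-sibs through their shared mother (r = 1/4).
r = 1/16 + 1/4 = 0.3125.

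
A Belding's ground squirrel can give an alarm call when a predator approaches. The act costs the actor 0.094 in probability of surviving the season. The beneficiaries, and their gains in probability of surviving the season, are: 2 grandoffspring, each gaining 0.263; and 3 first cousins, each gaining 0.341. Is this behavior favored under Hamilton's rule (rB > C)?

Yes

Hamilton's rule: the trait is favored when the sum of r·B over every recipient exceeds the actor's cost C.
r to a grandoffspring = 1/4 (two parent–offspring links: r = (1/2)^2 = 1/4).
r to a first cousin = 0.125 (first cousins share one grandparent pair — two paths of length 4: r = 2·(1/2)^4 = 1/8).
Summing one r·B term per recipient: 2·0.25·0.263 + 3·0.125·0.341 = 0.259375.
0.259375 > 0.094: the indirect benefit exceeds the cost.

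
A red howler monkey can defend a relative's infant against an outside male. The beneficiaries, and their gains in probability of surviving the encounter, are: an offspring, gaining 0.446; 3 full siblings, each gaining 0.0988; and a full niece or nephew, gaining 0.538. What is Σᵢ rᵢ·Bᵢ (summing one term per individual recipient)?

0.5057

r to an offspring = 1/2 (one parent–offspring link: r = (1/2)^1 = 1/2).
r to a full sibling = 1/2 (full sibs share both parents — two paths of length 2: r = 2·(1/2)^2 = 1/2).
r to a full niece or nephew = 0.25 (full aunt/uncle↔niece/nephew: two paths of length 3 through the shared grandparent pair: r = 2·(1/2)^3 = 1/4).
Summing one r·B term per recipient: 1·0.5·0.446 + 3·0.5·0.0988 + 1·0.25·0.538 = 0.5057.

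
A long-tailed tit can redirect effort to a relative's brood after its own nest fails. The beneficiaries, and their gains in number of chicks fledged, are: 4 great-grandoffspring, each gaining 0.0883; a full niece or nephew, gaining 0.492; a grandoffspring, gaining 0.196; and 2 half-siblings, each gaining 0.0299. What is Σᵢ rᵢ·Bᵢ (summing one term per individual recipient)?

0.2311

r to a great-grandoffspring = 0.125 (three parent–offspring links: r = (1/2)^3 = 1/8).
r to a full niece or nephew = 0.25 (full aunt/uncle↔niece/nephew: two paths of length 3 through the shared grandparent pair: r = 2·(1/2)^3 = 1/4).
r to a grandoffspring = 0.25 (two parent–offspring links: r = (1/2)^2 = 1/4).
r to a half-sibling = 0.25 (half-sibs share one parent — one path of length 2: r = (1/2)^2 = 1/4).
Summing one r·B term per recipient: 4·0.125·0.0883 + 1·0.25·0.492 + 1·0.25·0.196 + 2·0.25·0.0299 = 0.2311.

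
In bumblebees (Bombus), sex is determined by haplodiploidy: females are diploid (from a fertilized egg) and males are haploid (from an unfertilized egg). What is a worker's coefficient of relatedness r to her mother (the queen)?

One meiotic link between diploid queen and diploid daughter: r = 1/2.

0.5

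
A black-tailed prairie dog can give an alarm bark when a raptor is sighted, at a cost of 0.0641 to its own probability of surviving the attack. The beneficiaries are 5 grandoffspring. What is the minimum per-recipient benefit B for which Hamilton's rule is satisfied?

0.0513

r to a grandoffspring = 1/4 (two parent–offspring links: r = (1/2)^2 = 1/4).
Hamilton's rule with n recipients of equal r: n·r·B > C, so B > C/(n·r) = 0.0641/(5·0.25) = 0.0513.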